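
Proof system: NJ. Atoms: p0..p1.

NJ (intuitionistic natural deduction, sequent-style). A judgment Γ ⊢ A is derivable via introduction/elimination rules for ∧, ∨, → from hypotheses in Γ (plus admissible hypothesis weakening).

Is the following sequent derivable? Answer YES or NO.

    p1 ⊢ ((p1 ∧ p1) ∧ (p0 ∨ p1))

Proof tree:
[∧I] p1 ⊢ ((p1 ∧ p1) ∧ (p0 ∨ p1))
  [∧I] p1 ⊢ (p1 ∧ p1)
    [Ax] p1 ⊢ p1
    [Ax] p1 ⊢ p1
  [∨I₂] p1 ⊢ (p0 ∨ p1)
    [Ax] p1 ⊢ p1

Result: YES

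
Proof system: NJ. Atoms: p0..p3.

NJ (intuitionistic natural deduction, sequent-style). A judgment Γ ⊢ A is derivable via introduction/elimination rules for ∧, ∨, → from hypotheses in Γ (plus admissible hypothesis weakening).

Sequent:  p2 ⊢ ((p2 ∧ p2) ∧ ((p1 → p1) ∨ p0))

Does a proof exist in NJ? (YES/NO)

Derivation trace:
[∧I] p2 ⊢ ((p2 ∧ p2) ∧ ((p1 → p1) ∨ p0))
  [∧I] p2 ⊢ (p2 ∧ p2)
    [Ax] p2 ⊢ p2
    [Ax] p2 ⊢ p2
  [∨I₁]  ⊢ ((p1 → p1) ∨ p0)
    [→I]  ⊢ (p1 → p1)
      [Ax] p1 ⊢ p1

Result: YES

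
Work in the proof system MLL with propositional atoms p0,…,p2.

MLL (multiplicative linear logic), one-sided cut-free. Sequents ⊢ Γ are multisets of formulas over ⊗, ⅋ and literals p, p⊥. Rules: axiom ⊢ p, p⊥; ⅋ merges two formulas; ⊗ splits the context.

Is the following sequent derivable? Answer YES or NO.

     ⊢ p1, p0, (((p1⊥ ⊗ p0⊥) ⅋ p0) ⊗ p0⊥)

Derivation trace:
[⊗]  ⊢ p1, p0, (((p1⊥ ⊗ p0⊥) ⅋ p0) ⊗ p0⊥)
  [⅋]  ⊢ p1, ((p1⊥ ⊗ p0⊥) ⅋ p0)
    [⊗]  ⊢ p1, p0, (p1⊥ ⊗ p0⊥)
      [Ax]  ⊢ p1, p1⊥
      [Ax]  ⊢ p0, p0⊥
  [Ax]  ⊢ p0, p0⊥

Result: YES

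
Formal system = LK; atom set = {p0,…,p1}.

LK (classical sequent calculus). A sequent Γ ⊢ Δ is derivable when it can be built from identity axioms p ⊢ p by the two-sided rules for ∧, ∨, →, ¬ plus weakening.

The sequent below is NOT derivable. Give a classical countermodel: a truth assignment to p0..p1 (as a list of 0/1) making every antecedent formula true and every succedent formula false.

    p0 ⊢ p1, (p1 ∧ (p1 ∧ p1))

Truth-table refutation:
  v=00: Γ:[p0=F] Δ:[p1=F, (p1 ∧ (p1 ∧ p1))=F] refutes=False
  v=01: Γ:[p0=F] Δ:[p1=T, (p1 ∧ (p1 ∧ p1))=T] refutes=False
  v=10: Γ:[p0=T] Δ:[p1=F, (p1 ∧ (p1 ∧ p1))=F] refutes=True  ← countermodel

Result: [1, 0]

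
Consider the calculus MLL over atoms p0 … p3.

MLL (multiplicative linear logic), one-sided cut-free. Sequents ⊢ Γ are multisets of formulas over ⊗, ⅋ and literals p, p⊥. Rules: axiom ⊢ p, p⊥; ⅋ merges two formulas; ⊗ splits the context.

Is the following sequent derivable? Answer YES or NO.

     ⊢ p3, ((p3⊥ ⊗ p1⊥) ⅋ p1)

Proof tree:
[⅋]  ⊢ p3, ((p3⊥ ⊗ p1⊥) ⅋ p1)
  [⊗]  ⊢ p3, p1, (p3⊥ ⊗ p1⊥)
    [Ax]  ⊢ p3, p3⊥
    [Ax]  ⊢ p1, p1⊥

Result: YES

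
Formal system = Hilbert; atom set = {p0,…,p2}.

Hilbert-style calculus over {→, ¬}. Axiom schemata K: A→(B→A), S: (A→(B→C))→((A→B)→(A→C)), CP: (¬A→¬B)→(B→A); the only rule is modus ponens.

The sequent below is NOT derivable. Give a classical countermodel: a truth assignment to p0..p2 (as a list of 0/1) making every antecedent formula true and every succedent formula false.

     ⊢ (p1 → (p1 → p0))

Enumerate valuations to refute Γ ⊢ Δ:
  v=000: Γ:[] Δ:[(p1 → (p1 → p0))=T] refutes=False
  v=001: Γ:[] Δ:[(p1 → (p1 → p0))=T] refutes=False
  v=010: Γ:[] Δ:[(p1 → (p1 → p0))=F] refutes=True  ← countermodel

Result: [0, 1, 0]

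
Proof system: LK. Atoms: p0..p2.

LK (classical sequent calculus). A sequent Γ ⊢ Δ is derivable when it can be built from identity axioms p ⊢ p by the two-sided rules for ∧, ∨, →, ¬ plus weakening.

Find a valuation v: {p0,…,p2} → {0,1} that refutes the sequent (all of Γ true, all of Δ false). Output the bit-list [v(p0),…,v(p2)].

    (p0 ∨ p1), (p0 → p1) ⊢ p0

Enumerate valuations to refute Γ ⊢ Δ:
  v=000: Γ:[(p0 ∨ p1)=F, (p0 → p1)=T] Δ:[p0=F] refutes=False
  v=001: Γ:[(p0 ∨ p1)=F, (p0 → p1)=T] Δ:[p0=F] refutes=False
  v=010: Γ:[(p0 ∨ p1)=T, (p0 → p1)=T] Δ:[p0=F] refutes=True  ← countermodel

Result: [0, 1, 0]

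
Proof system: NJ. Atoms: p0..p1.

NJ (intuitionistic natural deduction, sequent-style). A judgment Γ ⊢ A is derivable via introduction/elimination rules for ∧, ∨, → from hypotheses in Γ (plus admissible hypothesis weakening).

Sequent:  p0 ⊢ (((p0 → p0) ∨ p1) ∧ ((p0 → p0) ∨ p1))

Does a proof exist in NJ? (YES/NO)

Proof tree:
[∧I] p0 ⊢ (((p0 → p0) ∨ p1) ∧ ((p0 → p0) ∨ p1))
  [Wk] p0 ⊢ ((p0 → p0) ∨ p1)
    [∨I₁]  ⊢ ((p0 → p0) ∨ p1)
      [→I]  ⊢ (p0 → p0)
        [Ax] p0 ⊢ p0
  [∨I₁]  ⊢ ((p0 → p0) ∨ p1)
    [→I]  ⊢ (p0 → p0)
      [Ax] p0 ⊢ p0

Result: YES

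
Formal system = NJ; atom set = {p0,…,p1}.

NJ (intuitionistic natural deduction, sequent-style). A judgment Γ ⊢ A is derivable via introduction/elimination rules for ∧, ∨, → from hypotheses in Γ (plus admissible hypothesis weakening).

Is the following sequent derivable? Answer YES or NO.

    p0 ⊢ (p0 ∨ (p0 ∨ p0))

Derivation (root first):
[∨I₂] p0 ⊢ (p0 ∨ (p0 ∨ p0))
  [∨I₁] p0 ⊢ (p0 ∨ p0)
    [Ax] p0 ⊢ p0

Result: YES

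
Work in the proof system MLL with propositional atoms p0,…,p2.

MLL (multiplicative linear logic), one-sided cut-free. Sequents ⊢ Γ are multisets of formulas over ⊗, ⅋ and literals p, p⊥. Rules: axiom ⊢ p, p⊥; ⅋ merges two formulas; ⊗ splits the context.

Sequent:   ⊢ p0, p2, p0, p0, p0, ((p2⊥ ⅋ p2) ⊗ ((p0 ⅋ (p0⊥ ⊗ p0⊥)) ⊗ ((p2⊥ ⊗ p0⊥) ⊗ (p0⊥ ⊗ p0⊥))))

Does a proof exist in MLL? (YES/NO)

Proof tree:
[⊗]  ⊢ p0, p2, p0, p0, p0, ((p2⊥ ⅋ p2) ⊗ ((p0 ⅋ (p0⊥ ⊗ p0⊥)) ⊗ ((p2⊥ ⊗ p0⊥) ⊗ (p0⊥ ⊗ p0⊥))))
  [⅋]  ⊢ (p2⊥ ⅋ p2)
    [Ax]  ⊢ p2, p2⊥
  [⊗]  ⊢ p0, p2, p0, p0, p0, ((p0 ⅋ (p0⊥ ⊗ p0⊥)) ⊗ ((p2⊥ ⊗ p0⊥) ⊗ (p0⊥ ⊗ p0⊥)))
    [⅋]  ⊢ p0, (p0 ⅋ (p0⊥ ⊗ p0⊥))
      [⊗]  ⊢ p0, p0, (p0⊥ ⊗ p0⊥)
        [Ax]  ⊢ p0, p0⊥
        [Ax]  ⊢ p0, p0⊥
    [⊗]  ⊢ p2, p0, p0, p0, ((p2⊥ ⊗ p0⊥) ⊗ (p0⊥ ⊗ p0⊥))
      [⊗]  ⊢ p2, p0, (p2⊥ ⊗ p0⊥)
        [Ax]  ⊢ p2, p2⊥
        [Ax]  ⊢ p0, p0⊥
      [⊗]  ⊢ p0, p0, (p0⊥ ⊗ p0⊥)
        [Ax]  ⊢ p0, p0⊥
        [Ax]  ⊢ p0, p0⊥

Result: YES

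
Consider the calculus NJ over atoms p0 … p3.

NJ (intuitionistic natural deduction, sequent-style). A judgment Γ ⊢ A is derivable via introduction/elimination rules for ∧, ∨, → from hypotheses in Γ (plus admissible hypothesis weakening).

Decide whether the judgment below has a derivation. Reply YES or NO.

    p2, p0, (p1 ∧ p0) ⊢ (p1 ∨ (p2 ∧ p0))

Derivation (root first):
[Wk] p2, p0, (p1 ∧ p0) ⊢ (p1 ∨ (p2 ∧ p0))
  [∨I₂] p2, p0 ⊢ (p1 ∨ (p2 ∧ p0))
    [∧I] p2, p0 ⊢ (p2 ∧ p0)
      [Ax] p2 ⊢ p2
      [Ax] p0 ⊢ p0

Result: YES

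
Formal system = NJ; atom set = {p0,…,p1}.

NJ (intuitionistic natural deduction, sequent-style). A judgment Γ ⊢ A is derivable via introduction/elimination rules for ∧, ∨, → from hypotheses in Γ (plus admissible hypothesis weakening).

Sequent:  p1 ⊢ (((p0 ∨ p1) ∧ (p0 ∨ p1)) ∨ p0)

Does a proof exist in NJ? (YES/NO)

Derivation (root first):
[∨I₁] p1 ⊢ (((p0 ∨ p1) ∧ (p0 ∨ p1)) ∨ p0)
  [∧I] p1 ⊢ ((p0 ∨ p1) ∧ (p0 ∨ p1))
    [∨I₂] p1 ⊢ (p0 ∨ p1)
      [Ax] p1 ⊢ p1
    [∨I₂] p1 ⊢ (p0 ∨ p1)
      [Ax] p1 ⊢ p1

Result: YES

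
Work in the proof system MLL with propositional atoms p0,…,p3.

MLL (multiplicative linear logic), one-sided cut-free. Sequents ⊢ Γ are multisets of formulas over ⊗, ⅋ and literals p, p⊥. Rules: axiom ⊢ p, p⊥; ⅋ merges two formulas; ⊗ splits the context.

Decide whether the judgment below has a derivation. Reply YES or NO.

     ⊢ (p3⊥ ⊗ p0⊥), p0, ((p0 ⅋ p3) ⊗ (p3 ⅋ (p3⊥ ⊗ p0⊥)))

Derivation (root first):
[⊗]  ⊢ (p3⊥ ⊗ p0⊥), p0, ((p0 ⅋ p3) ⊗ (p3 ⅋ (p3⊥ ⊗ p0⊥)))
  [⅋]  ⊢ (p3⊥ ⊗ p0⊥), (p0 ⅋ p3)
    [⊗]  ⊢ p3, p0, (p3⊥ ⊗ p0⊥)
      [Ax]  ⊢ p3, p3⊥
      [Ax]  ⊢ p0, p0⊥
  [⅋]  ⊢ p0, (p3 ⅋ (p3⊥ ⊗ p0⊥))
    [⊗]  ⊢ p3, p0, (p3⊥ ⊗ p0⊥)
      [Ax]  ⊢ p3, p3⊥
      [Ax]  ⊢ p0, p0⊥

Result: YES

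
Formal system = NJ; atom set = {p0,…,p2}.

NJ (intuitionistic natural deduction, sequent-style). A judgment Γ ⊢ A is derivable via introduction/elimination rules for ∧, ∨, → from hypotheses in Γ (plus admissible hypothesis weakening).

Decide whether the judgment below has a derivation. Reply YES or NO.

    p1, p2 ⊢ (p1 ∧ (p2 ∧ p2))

Proof tree:
[∧I] p1, p2 ⊢ (p1 ∧ (p2 ∧ p2))
  [Ax] p1 ⊢ p1
  [∧I] p2 ⊢ (p2 ∧ p2)
    [Ax] p2 ⊢ p2
    [Ax] p2 ⊢ p2

Result: YES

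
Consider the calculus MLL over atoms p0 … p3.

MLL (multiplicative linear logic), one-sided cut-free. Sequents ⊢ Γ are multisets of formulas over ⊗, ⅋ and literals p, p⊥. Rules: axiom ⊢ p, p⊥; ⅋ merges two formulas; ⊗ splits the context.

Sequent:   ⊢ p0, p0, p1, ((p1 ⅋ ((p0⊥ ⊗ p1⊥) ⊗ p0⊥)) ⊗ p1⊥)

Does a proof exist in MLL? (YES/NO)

Derivation (root first):
[⊗]  ⊢ p0, p0, p1, ((p1 ⅋ ((p0⊥ ⊗ p1⊥) ⊗ p0⊥)) ⊗ p1⊥)
  [⅋]  ⊢ p0, p0, (p1 ⅋ ((p0⊥ ⊗ p1⊥) ⊗ p0⊥))
    [⊗]  ⊢ p0, p1, p0, ((p0⊥ ⊗ p1⊥) ⊗ p0⊥)
      [⊗]  ⊢ p0, p1, (p0⊥ ⊗ p1⊥)
        [Ax]  ⊢ p0, p0⊥
        [Ax]  ⊢ p1, p1⊥
      [Ax]  ⊢ p0, p0⊥
  [Ax]  ⊢ p1, p1⊥

Result: YES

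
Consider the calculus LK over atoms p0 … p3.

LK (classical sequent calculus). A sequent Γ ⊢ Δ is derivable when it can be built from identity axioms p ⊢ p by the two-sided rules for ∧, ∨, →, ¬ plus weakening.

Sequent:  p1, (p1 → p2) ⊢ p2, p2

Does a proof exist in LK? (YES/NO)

Derivation trace:
[WR] p1, (p1 → p2) ⊢ p2, p2
  [→L] p1, (p1 → p2) ⊢ p2
    [Ax] p1 ⊢ p1
    [Ax] p2 ⊢ p2

Result: YES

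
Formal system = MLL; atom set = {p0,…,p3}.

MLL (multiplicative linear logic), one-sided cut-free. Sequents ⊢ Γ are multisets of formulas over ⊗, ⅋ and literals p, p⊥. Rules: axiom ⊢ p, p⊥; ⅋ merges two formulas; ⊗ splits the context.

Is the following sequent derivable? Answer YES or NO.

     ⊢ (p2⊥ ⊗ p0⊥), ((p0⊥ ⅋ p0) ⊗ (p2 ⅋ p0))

Derivation trace:
[⊗]  ⊢ (p2⊥ ⊗ p0⊥), ((p0⊥ ⅋ p0) ⊗ (p2 ⅋ p0))
  [⅋]  ⊢ (p0⊥ ⅋ p0)
    [Ax]  ⊢ p0, p0⊥
  [⅋]  ⊢ (p2⊥ ⊗ p0⊥), (p2 ⅋ p0)
    [⊗]  ⊢ p2, p0, (p2⊥ ⊗ p0⊥)
      [Ax]  ⊢ p2, p2⊥
      [Ax]  ⊢ p0, p0⊥

Result: YES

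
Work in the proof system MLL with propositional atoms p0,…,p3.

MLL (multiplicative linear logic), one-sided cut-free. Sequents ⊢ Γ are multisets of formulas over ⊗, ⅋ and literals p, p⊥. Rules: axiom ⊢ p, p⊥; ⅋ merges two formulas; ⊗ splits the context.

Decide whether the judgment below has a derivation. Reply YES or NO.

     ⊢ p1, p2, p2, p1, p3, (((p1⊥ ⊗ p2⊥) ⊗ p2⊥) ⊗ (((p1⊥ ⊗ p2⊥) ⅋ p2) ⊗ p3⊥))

Proof tree:
[⊗]  ⊢ p1, p2, p2, p1, p3, (((p1⊥ ⊗ p2⊥) ⊗ p2⊥) ⊗ (((p1⊥ ⊗ p2⊥) ⅋ p2) ⊗ p3⊥))
  [⊗]  ⊢ p1, p2, p2, ((p1⊥ ⊗ p2⊥) ⊗ p2⊥)
    [⊗]  ⊢ p1, p2, (p1⊥ ⊗ p2⊥)
      [Ax]  ⊢ p1, p1⊥
      [Ax]  ⊢ p2, p2⊥
    [Ax]  ⊢ p2, p2⊥
  [⊗]  ⊢ p1, p3, (((p1⊥ ⊗ p2⊥) ⅋ p2) ⊗ p3⊥)
    [⅋]  ⊢ p1, ((p1⊥ ⊗ p2⊥) ⅋ p2)
      [⊗]  ⊢ p1, p2, (p1⊥ ⊗ p2⊥)
        [Ax]  ⊢ p1, p1⊥
        [Ax]  ⊢ p2, p2⊥
    [Ax]  ⊢ p3, p3⊥

Result: YES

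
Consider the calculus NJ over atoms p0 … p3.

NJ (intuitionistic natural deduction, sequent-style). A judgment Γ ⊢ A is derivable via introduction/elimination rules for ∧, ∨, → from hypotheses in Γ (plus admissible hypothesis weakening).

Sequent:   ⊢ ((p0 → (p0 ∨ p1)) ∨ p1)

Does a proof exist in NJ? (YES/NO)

Derivation trace:
[∨I₁]  ⊢ ((p0 → (p0 ∨ p1)) ∨ p1)
  [→I]  ⊢ (p0 → (p0 ∨ p1))
    [∨I₁] p0 ⊢ (p0 ∨ p1)
      [Ax] p0 ⊢ p0

Result: YES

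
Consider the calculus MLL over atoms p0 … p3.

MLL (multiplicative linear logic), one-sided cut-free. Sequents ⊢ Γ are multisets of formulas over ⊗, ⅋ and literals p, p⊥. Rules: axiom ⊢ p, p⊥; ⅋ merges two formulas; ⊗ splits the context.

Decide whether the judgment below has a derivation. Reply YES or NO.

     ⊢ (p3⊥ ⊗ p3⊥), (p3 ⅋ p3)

Derivation (root first):
[⅋]  ⊢ (p3⊥ ⊗ p3⊥), (p3 ⅋ p3)
  [⊗]  ⊢ p3, p3, (p3⊥ ⊗ p3⊥)
    [Ax]  ⊢ p3, p3⊥
    [Ax]  ⊢ p3, p3⊥

Result: YES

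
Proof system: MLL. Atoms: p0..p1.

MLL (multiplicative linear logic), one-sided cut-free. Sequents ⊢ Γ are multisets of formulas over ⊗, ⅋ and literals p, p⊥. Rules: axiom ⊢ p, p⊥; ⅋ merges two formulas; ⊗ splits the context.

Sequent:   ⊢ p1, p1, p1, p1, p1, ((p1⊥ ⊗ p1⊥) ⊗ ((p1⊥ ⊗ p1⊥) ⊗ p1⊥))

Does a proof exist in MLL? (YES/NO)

Derivation (root first):
[⊗]  ⊢ p1, p1, p1, p1, p1, ((p1⊥ ⊗ p1⊥) ⊗ ((p1⊥ ⊗ p1⊥) ⊗ p1⊥))
  [⊗]  ⊢ p1, p1, (p1⊥ ⊗ p1⊥)
    [Ax]  ⊢ p1, p1⊥
    [Ax]  ⊢ p1, p1⊥
  [⊗]  ⊢ p1, p1, p1, ((p1⊥ ⊗ p1⊥) ⊗ p1⊥)
    [⊗]  ⊢ p1, p1, (p1⊥ ⊗ p1⊥)
      [Ax]  ⊢ p1, p1⊥
      [Ax]  ⊢ p1, p1⊥
    [Ax]  ⊢ p1, p1⊥

Result: YES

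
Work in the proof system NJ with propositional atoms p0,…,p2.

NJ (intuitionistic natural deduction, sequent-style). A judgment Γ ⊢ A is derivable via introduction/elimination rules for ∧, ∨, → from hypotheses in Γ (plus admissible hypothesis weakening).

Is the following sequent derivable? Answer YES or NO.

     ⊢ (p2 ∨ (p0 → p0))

Derivation (root first):
[∨I₂]  ⊢ (p2 ∨ (p0 → p0))
  [→I]  ⊢ (p0 → p0)
    [Ax] p0 ⊢ p0

Result: YES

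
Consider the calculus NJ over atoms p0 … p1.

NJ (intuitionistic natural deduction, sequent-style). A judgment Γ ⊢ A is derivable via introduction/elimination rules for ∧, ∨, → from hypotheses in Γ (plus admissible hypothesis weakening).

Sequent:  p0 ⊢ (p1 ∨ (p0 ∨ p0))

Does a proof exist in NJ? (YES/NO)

Derivation (root first):
[∨I₂] p0 ⊢ (p1 ∨ (p0 ∨ p0))
  [∨I₂] p0 ⊢ (p0 ∨ p0)
    [Ax] p0 ⊢ p0

Result: YES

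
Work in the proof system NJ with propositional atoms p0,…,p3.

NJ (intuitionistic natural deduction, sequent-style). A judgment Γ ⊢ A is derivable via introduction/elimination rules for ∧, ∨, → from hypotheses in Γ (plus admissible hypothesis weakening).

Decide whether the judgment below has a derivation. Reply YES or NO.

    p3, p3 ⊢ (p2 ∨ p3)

Proof tree:
[∨I₂] p3, p3 ⊢ (p2 ∨ p3)
  [Wk] p3, p3 ⊢ p3
    [Ax] p3 ⊢ p3

Result: YES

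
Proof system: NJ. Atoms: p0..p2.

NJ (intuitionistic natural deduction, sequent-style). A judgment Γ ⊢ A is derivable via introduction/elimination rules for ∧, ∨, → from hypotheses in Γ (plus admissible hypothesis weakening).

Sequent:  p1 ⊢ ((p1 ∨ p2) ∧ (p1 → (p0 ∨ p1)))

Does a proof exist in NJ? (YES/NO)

Derivation trace:
[∧I] p1 ⊢ ((p1 ∨ p2) ∧ (p1 → (p0 ∨ p1)))
  [∨I₁] p1 ⊢ (p1 ∨ p2)
    [Ax] p1 ⊢ p1
  [→I]  ⊢ (p1 → (p0 ∨ p1))
    [∨I₂] p1 ⊢ (p0 ∨ p1)
      [Ax] p1 ⊢ p1

Result: YES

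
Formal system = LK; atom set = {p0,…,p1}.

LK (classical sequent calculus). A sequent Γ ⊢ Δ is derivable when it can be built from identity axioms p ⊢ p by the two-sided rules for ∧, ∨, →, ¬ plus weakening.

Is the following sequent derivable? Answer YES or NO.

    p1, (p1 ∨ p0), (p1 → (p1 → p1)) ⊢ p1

Derivation trace:
[→L] p1, (p1 ∨ p0), (p1 → (p1 → p1)) ⊢ p1
  [∨L] p1, (p1 ∨ p0) ⊢ p1
    [Ax] p1 ⊢ p1
    [WL] p1, p0 ⊢ p1
      [Ax] p1 ⊢ p1
  [→L] p1, (p1 ∨ p0), (p1 → p1) ⊢ p1
    [∨L] p1, (p1 ∨ p0) ⊢ p1
      [Ax] p1 ⊢ p1
      [WL] p1, p0 ⊢ p1
        [Ax] p1 ⊢ p1
    [Ax] p1 ⊢ p1

Result: YES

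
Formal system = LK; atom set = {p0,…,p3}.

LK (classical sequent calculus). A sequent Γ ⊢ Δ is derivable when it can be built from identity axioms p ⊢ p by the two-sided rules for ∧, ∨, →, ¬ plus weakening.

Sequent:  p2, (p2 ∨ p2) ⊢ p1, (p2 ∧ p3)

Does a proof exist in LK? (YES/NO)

Search for a countermodel by truth-table:
  v=0000: Γ:[p2=F, (p2 ∨ p2)=F] Δ:[p1=F, (p2 ∧ p3)=F] refutes=False
  v=0001: Γ:[p2=F, (p2 ∨ p2)=F] Δ:[p1=F, (p2 ∧ p3)=F] refutes=False
  v=0010: Γ:[p2=T, (p2 ∨ p2)=T] Δ:[p1=F, (p2 ∧ p3)=F] refutes=True  ← countermodel

Result: NO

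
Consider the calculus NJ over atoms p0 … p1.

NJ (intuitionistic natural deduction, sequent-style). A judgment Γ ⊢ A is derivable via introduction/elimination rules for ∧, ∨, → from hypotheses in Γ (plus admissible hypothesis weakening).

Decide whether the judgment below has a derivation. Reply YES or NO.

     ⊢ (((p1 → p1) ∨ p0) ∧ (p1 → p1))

Derivation trace:
[∧I]  ⊢ (((p1 → p1) ∨ p0) ∧ (p1 → p1))
  [∨I₁]  ⊢ ((p1 → p1) ∨ p0)
    [→I]  ⊢ (p1 → p1)
      [Ax] p1 ⊢ p1
  [→I]  ⊢ (p1 → p1)
    [Ax] p1 ⊢ p1

Result: YES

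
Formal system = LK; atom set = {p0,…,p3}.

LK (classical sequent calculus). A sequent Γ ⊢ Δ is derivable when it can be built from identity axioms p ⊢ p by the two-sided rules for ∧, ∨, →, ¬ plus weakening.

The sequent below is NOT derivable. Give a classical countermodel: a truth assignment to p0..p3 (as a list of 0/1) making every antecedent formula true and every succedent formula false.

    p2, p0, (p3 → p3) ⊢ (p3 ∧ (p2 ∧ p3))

Search for a countermodel by truth-table:
  v=0000: Γ:[p2=F, p0=F, (p3 → p3)=T] Δ:[(p3 ∧ (p2 ∧ p3))=F] refutes=False
  v=0001: Γ:[p2=F, p0=F, (p3 → p3)=T] Δ:[(p3 ∧ (p2 ∧ p3))=F] refutes=False
  v=0010: Γ:[p2=T, p0=F, (p3 → p3)=T] Δ:[(p3 ∧ (p2 ∧ p3))=F] refutes=False
  v=0011: Γ:[p2=T, p0=F, (p3 → p3)=T] Δ:[(p3 ∧ (p2 ∧ p3))=T] refutes=False
  v=0100: Γ:[p2=F, p0=F, (p3 → p3)=T] Δ:[(p3 ∧ (p2 ∧ p3))=F] refutes=False
  v=0101: Γ:[p2=F, p0=F, (p3 → p3)=T] Δ:[(p3 ∧ (p2 ∧ p3))=F] refutes=False
  v=0110: Γ:[p2=T, p0=F, (p3 → p3)=T] Δ:[(p3 ∧ (p2 ∧ p3))=F] refutes=False
  v=0111: Γ:[p2=T, p0=F, (p3 → p3)=T] Δ:[(p3 ∧ (p2 ∧ p3))=T] refutes=False
  v=1000: Γ:[p2=F, p0=T, (p3 → p3)=T] Δ:[(p3 ∧ (p2 ∧ p3))=F] refutes=False
  v=1001: Γ:[p2=F, p0=T, (p3 → p3)=T] Δ:[(p3 ∧ (p2 ∧ p3))=F] refutes=False
  v=1010: Γ:[p2=T, p0=T, (p3 → p3)=T] Δ:[(p3 ∧ (p2 ∧ p3))=F] refutes=True  ← countermodel

Result: [1, 0, 1, 0]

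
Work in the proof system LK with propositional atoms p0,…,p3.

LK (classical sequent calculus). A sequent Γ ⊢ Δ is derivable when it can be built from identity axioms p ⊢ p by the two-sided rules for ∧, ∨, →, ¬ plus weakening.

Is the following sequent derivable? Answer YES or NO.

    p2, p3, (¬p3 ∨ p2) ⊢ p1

Search for a countermodel by truth-table:
  v=0000: Γ:[p2=F, p3=F, (¬p3 ∨ p2)=T] Δ:[p1=F] refutes=False
  v=0001: Γ:[p2=F, p3=T, (¬p3 ∨ p2)=F] Δ:[p1=F] refutes=False
  v=0010: Γ:[p2=T, p3=F, (¬p3 ∨ p2)=T] Δ:[p1=F] refutes=False
  v=0011: Γ:[p2=T, p3=T, (¬p3 ∨ p2)=T] Δ:[p1=F] refutes=True  ← countermodel

Result: NO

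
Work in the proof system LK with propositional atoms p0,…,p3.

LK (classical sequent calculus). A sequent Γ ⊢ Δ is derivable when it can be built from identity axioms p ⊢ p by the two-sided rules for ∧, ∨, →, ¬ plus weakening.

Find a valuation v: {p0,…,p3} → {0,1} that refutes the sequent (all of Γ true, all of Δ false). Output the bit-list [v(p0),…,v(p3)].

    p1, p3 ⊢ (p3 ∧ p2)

Enumerate valuations to refute Γ ⊢ Δ:
  v=0000: Γ:[p1=F, p3=F] Δ:[(p3 ∧ p2)=F] refutes=False
  v=0001: Γ:[p1=F, p3=T] Δ:[(p3 ∧ p2)=F] refutes=False
  v=0010: Γ:[p1=F, p3=F] Δ:[(p3 ∧ p2)=F] refutes=False
  v=0011: Γ:[p1=F, p3=T] Δ:[(p3 ∧ p2)=T] refutes=False
  v=0100: Γ:[p1=T, p3=F] Δ:[(p3 ∧ p2)=F] refutes=False
  v=0101: Γ:[p1=T, p3=T] Δ:[(p3 ∧ p2)=F] refutes=True  ← countermodel

Result: [0, 1, 0, 1]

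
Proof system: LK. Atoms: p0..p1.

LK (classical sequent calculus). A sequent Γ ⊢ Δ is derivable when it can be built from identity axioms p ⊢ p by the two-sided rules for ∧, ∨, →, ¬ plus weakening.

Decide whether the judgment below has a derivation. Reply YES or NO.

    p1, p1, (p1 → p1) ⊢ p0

Search for a countermodel by truth-table:
  v=00: Γ:[p1=F, p1=F, (p1 → p1)=T] Δ:[p0=F] refutes=False
  v=01: Γ:[p1=T, p1=T, (p1 → p1)=T] Δ:[p0=F] refutes=True  ← countermodel

Result: NO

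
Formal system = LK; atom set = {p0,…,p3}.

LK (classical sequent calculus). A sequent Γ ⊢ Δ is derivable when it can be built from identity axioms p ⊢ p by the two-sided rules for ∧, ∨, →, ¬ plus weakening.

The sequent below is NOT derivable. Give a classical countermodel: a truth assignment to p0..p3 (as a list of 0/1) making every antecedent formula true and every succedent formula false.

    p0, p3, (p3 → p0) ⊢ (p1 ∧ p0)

Enumerate valuations to refute Γ ⊢ Δ:
  v=0000: Γ:[p0=F, p3=F, (p3 → p0)=T] Δ:[(p1 ∧ p0)=F] refutes=False
  v=0001: Γ:[p0=F, p3=T, (p3 → p0)=F] Δ:[(p1 ∧ p0)=F] refutes=False
  v=0010: Γ:[p0=F, p3=F, (p3 → p0)=T] Δ:[(p1 ∧ p0)=F] refutes=False
  v=0011: Γ:[p0=F, p3=T, (p3 → p0)=F] Δ:[(p1 ∧ p0)=F] refutes=False
  v=0100: Γ:[p0=F, p3=F, (p3 → p0)=T] Δ:[(p1 ∧ p0)=F] refutes=False
  v=0101: Γ:[p0=F, p3=T, (p3 → p0)=F] Δ:[(p1 ∧ p0)=F] refutes=False
  v=0110: Γ:[p0=F, p3=F, (p3 → p0)=T] Δ:[(p1 ∧ p0)=F] refutes=False
  v=0111: Γ:[p0=F, p3=T, (p3 → p0)=F] Δ:[(p1 ∧ p0)=F] refutes=False
  v=1000: Γ:[p0=T, p3=F, (p3 → p0)=T] Δ:[(p1 ∧ p0)=F] refutes=False
  v=1001: Γ:[p0=T, p3=T, (p3 → p0)=T] Δ:[(p1 ∧ p0)=F] refutes=True  ← countermodel

Result: [1, 0, 0, 1]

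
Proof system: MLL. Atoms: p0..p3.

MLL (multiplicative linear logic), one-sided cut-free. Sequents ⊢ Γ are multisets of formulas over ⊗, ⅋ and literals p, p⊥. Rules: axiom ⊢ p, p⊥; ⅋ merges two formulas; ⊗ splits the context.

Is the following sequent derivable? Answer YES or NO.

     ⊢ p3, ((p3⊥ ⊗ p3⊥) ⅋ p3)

Derivation (root first):
[⅋]  ⊢ p3, ((p3⊥ ⊗ p3⊥) ⅋ p3)
  [⊗]  ⊢ p3, p3, (p3⊥ ⊗ p3⊥)
    [Ax]  ⊢ p3, p3⊥
    [Ax]  ⊢ p3, p3⊥

Result: YES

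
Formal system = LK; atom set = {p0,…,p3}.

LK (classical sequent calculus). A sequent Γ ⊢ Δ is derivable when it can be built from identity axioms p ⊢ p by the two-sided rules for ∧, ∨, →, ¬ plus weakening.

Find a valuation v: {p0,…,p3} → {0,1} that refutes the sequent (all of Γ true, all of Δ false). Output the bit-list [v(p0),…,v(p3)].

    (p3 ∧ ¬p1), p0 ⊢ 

Truth-table refutation:
  v=0000: Γ:[(p3 ∧ ¬p1)=F, p0=F] Δ:[] refutes=False
  v=0001: Γ:[(p3 ∧ ¬p1)=T, p0=F] Δ:[] refutes=False
  v=0010: Γ:[(p3 ∧ ¬p1)=F, p0=F] Δ:[] refutes=False
  v=0011: Γ:[(p3 ∧ ¬p1)=T, p0=F] Δ:[] refutes=False
  v=0100: Γ:[(p3 ∧ ¬p1)=F, p0=F] Δ:[] refutes=False
  v=0101: Γ:[(p3 ∧ ¬p1)=F, p0=F] Δ:[] refutes=False
  v=0110: Γ:[(p3 ∧ ¬p1)=F, p0=F] Δ:[] refutes=False
  v=0111: Γ:[(p3 ∧ ¬p1)=F, p0=F] Δ:[] refutes=False
  v=1000: Γ:[(p3 ∧ ¬p1)=F, p0=T] Δ:[] refutes=False
  v=1001: Γ:[(p3 ∧ ¬p1)=T, p0=T] Δ:[] refutes=True  ← countermodel

Result: [1, 0, 0, 1]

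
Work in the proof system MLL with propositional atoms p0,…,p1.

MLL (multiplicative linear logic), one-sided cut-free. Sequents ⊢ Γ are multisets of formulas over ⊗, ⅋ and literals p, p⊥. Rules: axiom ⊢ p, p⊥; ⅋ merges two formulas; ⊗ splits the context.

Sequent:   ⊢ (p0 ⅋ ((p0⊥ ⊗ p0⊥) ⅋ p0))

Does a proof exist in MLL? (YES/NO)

Derivation (root first):
[⅋]  ⊢ (p0 ⅋ ((p0⊥ ⊗ p0⊥) ⅋ p0))
  [⅋]  ⊢ p0, ((p0⊥ ⊗ p0⊥) ⅋ p0)
    [⊗]  ⊢ p0, p0, (p0⊥ ⊗ p0⊥)
      [Ax]  ⊢ p0, p0⊥
      [Ax]  ⊢ p0, p0⊥

Result: YES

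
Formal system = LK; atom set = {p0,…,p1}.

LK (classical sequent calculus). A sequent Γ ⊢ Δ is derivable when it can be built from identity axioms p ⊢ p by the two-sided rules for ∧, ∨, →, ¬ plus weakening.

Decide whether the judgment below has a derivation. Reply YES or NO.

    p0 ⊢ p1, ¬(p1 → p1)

Truth-table refutation:
  v=00: Γ:[p0=F] Δ:[p1=F, ¬(p1 → p1)=F] refutes=False
  v=01: Γ:[p0=F] Δ:[p1=T, ¬(p1 → p1)=F] refutes=False
  v=10: Γ:[p0=T] Δ:[p1=F, ¬(p1 → p1)=F] refutes=True  ← countermodel

Result: NO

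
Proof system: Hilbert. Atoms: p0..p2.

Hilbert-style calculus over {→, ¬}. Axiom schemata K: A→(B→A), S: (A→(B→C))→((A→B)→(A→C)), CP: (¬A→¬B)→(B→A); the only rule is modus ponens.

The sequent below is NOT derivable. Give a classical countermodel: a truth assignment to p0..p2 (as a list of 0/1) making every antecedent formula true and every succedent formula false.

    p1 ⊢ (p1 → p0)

Enumerate valuations to refute Γ ⊢ Δ:
  v=000: Γ:[p1=F] Δ:[(p1 → p0)=T] refutes=False
  v=001: Γ:[p1=F] Δ:[(p1 → p0)=T] refutes=False
  v=010: Γ:[p1=T] Δ:[(p1 → p0)=F] refutes=True  ← countermodel

Result: [0, 1, 0]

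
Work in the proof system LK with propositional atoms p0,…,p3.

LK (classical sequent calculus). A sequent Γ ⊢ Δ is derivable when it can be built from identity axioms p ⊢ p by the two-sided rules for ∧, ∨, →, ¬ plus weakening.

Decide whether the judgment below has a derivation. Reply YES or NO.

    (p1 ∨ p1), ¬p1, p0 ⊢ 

Proof tree:
[WL] (p1 ∨ p1), ¬p1, p0 ⊢ 
  [¬L] (p1 ∨ p1), ¬p1 ⊢ 
    [∨L] (p1 ∨ p1) ⊢ p1
      [Ax] p1 ⊢ p1
      [Ax] p1 ⊢ p1

Result: YES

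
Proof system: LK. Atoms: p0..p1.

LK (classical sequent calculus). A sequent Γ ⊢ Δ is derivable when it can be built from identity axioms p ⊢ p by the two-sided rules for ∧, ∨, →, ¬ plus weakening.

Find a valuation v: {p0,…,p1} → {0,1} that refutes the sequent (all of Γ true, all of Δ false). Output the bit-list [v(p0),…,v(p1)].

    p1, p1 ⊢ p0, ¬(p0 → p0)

Truth-table refutation:
  v=00: Γ:[p1=F, p1=F] Δ:[p0=F, ¬(p0 → p0)=F] refutes=False
  v=01: Γ:[p1=T, p1=T] Δ:[p0=F, ¬(p0 → p0)=F] refutes=True  ← countermodel

Result: [0, 1]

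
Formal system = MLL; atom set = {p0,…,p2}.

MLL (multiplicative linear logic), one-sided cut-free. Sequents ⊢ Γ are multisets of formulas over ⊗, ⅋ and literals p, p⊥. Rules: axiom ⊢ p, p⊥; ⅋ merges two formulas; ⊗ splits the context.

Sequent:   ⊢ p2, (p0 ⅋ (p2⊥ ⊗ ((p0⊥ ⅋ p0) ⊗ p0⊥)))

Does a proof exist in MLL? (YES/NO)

Proof tree:
[⅋]  ⊢ p2, (p0 ⅋ (p2⊥ ⊗ ((p0⊥ ⅋ p0) ⊗ p0⊥)))
  [⊗]  ⊢ p2, p0, (p2⊥ ⊗ ((p0⊥ ⅋ p0) ⊗ p0⊥))
    [Ax]  ⊢ p2, p2⊥
    [⊗]  ⊢ p0, ((p0⊥ ⅋ p0) ⊗ p0⊥)
      [⅋]  ⊢ (p0⊥ ⅋ p0)
        [Ax]  ⊢ p0, p0⊥
      [Ax]  ⊢ p0, p0⊥

Result: YES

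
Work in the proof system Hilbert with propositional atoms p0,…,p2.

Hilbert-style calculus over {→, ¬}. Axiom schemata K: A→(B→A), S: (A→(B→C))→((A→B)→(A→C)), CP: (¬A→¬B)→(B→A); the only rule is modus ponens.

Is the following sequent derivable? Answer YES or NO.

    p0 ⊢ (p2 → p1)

Truth-table refutation:
  v=000: Γ:[p0=F] Δ:[(p2 → p1)=T] refutes=False
  v=001: Γ:[p0=F] Δ:[(p2 → p1)=F] refutes=False
  v=010: Γ:[p0=F] Δ:[(p2 → p1)=T] refutes=False
  v=011: Γ:[p0=F] Δ:[(p2 → p1)=T] refutes=False
  v=100: Γ:[p0=T] Δ:[(p2 → p1)=T] refutes=False
  v=101: Γ:[p0=T] Δ:[(p2 → p1)=F] refutes=True  ← countermodel

Result: NO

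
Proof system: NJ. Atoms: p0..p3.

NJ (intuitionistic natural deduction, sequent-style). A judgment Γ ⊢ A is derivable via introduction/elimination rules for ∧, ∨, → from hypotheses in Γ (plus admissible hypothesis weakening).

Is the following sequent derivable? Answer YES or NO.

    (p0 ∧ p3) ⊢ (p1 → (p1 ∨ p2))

Derivation (root first):
[→I] (p0 ∧ p3) ⊢ (p1 → (p1 ∨ p2))
  [Wk] p1, (p0 ∧ p3) ⊢ (p1 ∨ p2)
    [∨I₁] p1 ⊢ (p1 ∨ p2)
      [Ax] p1 ⊢ p1

Result: YES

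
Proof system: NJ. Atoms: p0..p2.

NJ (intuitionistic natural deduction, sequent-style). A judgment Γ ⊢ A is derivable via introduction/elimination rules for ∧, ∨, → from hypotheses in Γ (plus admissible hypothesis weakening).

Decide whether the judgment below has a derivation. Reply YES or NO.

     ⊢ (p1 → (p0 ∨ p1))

Derivation (root first):
[→I]  ⊢ (p1 → (p0 ∨ p1))
  [∨I₂] p1 ⊢ (p0 ∨ p1)
    [Ax] p1 ⊢ p1

Result: YES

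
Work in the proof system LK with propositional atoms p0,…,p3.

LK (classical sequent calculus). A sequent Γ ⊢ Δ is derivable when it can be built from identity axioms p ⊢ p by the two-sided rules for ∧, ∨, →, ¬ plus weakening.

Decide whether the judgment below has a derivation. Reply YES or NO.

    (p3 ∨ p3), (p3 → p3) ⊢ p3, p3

Proof tree:
[WR] (p3 ∨ p3), (p3 → p3) ⊢ p3, p3
  [→L] (p3 ∨ p3), (p3 → p3) ⊢ p3
    [∨L] (p3 ∨ p3) ⊢ p3
      [Ax] p3 ⊢ p3
      [Ax] p3 ⊢ p3
    [Ax] p3 ⊢ p3

Result: YES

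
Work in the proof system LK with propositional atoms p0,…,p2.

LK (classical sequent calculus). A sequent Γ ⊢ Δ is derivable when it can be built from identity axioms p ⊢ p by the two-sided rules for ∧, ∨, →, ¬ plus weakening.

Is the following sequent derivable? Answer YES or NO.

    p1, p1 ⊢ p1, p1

Derivation trace:
[WR] p1, p1 ⊢ p1, p1
  [WL] p1, p1 ⊢ p1
    [Ax] p1 ⊢ p1

Result: YES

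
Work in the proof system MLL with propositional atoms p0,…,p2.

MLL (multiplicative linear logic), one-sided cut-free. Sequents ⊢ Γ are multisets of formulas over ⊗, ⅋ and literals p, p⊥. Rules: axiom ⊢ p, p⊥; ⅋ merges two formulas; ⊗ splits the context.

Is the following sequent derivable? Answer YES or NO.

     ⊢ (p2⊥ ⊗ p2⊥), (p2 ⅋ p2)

Derivation (root first):
[⅋]  ⊢ (p2⊥ ⊗ p2⊥), (p2 ⅋ p2)
  [⊗]  ⊢ p2, p2, (p2⊥ ⊗ p2⊥)
    [Ax]  ⊢ p2, p2⊥
    [Ax]  ⊢ p2, p2⊥

Result: YES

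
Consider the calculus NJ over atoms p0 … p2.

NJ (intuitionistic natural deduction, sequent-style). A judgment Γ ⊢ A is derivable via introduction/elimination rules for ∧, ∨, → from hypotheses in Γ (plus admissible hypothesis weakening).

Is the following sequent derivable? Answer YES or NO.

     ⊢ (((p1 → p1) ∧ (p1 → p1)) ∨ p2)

Proof tree:
[∨I₁]  ⊢ (((p1 → p1) ∧ (p1 → p1)) ∨ p2)
  [∧I]  ⊢ ((p1 → p1) ∧ (p1 → p1))
    [→I]  ⊢ (p1 → p1)
      [Ax] p1 ⊢ p1
    [→I]  ⊢ (p1 → p1)
      [Ax] p1 ⊢ p1

Result: YES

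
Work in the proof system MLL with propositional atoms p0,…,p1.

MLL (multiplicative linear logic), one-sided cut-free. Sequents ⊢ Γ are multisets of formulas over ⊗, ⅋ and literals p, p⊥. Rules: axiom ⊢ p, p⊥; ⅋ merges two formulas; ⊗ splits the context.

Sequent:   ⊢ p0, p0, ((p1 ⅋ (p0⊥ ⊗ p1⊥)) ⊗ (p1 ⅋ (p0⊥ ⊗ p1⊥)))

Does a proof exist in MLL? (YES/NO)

Derivation (root first):
[⊗]  ⊢ p0, p0, ((p1 ⅋ (p0⊥ ⊗ p1⊥)) ⊗ (p1 ⅋ (p0⊥ ⊗ p1⊥)))
  [⅋]  ⊢ p0, (p1 ⅋ (p0⊥ ⊗ p1⊥))
    [⊗]  ⊢ p0, p1, (p0⊥ ⊗ p1⊥)
      [Ax]  ⊢ p0, p0⊥
      [Ax]  ⊢ p1, p1⊥
  [⅋]  ⊢ p0, (p1 ⅋ (p0⊥ ⊗ p1⊥))
    [⊗]  ⊢ p0, p1, (p0⊥ ⊗ p1⊥)
      [Ax]  ⊢ p0, p0⊥
      [Ax]  ⊢ p1, p1⊥

Result: YES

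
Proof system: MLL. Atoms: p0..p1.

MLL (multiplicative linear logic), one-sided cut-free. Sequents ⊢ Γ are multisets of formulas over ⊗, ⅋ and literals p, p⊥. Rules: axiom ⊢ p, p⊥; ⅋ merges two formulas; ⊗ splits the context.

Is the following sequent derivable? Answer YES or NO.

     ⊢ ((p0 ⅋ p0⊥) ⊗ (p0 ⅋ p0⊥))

Proof tree:
[⊗]  ⊢ ((p0 ⅋ p0⊥) ⊗ (p0 ⅋ p0⊥))
  [⅋]  ⊢ (p0 ⅋ p0⊥)
    [Ax]  ⊢ p0, p0⊥
  [⅋]  ⊢ (p0 ⅋ p0⊥)
    [Ax]  ⊢ p0, p0⊥

Result: YES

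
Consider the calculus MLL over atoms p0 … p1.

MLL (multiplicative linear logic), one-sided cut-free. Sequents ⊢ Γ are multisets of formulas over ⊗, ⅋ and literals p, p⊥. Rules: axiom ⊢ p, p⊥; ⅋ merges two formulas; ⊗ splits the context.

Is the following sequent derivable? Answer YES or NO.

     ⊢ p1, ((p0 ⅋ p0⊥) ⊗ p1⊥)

Derivation trace:
[⊗]  ⊢ p1, ((p0 ⅋ p0⊥) ⊗ p1⊥)
  [⅋]  ⊢ (p0 ⅋ p0⊥)
    [Ax]  ⊢ p0, p0⊥
  [Ax]  ⊢ p1, p1⊥

Result: YES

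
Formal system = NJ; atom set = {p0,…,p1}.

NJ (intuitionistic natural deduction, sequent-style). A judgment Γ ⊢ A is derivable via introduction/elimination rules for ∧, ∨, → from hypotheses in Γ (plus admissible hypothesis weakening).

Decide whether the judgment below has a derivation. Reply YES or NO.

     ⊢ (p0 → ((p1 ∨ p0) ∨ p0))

Derivation trace:
[→I]  ⊢ (p0 → ((p1 ∨ p0) ∨ p0))
  [∨I₁] p0 ⊢ ((p1 ∨ p0) ∨ p0)
    [∨I₂] p0 ⊢ (p1 ∨ p0)
      [Ax] p0 ⊢ p0

Result: YES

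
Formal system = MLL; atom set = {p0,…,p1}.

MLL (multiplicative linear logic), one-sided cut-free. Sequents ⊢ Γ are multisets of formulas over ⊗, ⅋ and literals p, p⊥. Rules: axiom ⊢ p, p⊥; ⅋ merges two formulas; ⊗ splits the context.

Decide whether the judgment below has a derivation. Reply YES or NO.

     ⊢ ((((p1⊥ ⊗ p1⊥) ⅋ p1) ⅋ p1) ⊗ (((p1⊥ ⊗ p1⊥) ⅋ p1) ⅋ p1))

Proof tree:
[⊗]  ⊢ ((((p1⊥ ⊗ p1⊥) ⅋ p1) ⅋ p1) ⊗ (((p1⊥ ⊗ p1⊥) ⅋ p1) ⅋ p1))
  [⅋]  ⊢ (((p1⊥ ⊗ p1⊥) ⅋ p1) ⅋ p1)
    [⅋]  ⊢ p1, ((p1⊥ ⊗ p1⊥) ⅋ p1)
      [⊗]  ⊢ p1, p1, (p1⊥ ⊗ p1⊥)
        [Ax]  ⊢ p1, p1⊥
        [Ax]  ⊢ p1, p1⊥
  [⅋]  ⊢ (((p1⊥ ⊗ p1⊥) ⅋ p1) ⅋ p1)
    [⅋]  ⊢ p1, ((p1⊥ ⊗ p1⊥) ⅋ p1)
      [⊗]  ⊢ p1, p1, (p1⊥ ⊗ p1⊥)
        [Ax]  ⊢ p1, p1⊥
        [Ax]  ⊢ p1, p1⊥

Result: YES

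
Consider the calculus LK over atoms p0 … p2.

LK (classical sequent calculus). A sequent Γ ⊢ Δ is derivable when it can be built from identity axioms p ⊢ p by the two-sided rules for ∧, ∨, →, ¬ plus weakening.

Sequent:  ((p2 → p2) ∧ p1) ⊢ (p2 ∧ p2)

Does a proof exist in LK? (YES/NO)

Truth-table refutation:
  v=000: Γ:[((p2 → p2) ∧ p1)=F] Δ:[(p2 ∧ p2)=F] refutes=False
  v=001: Γ:[((p2 → p2) ∧ p1)=F] Δ:[(p2 ∧ p2)=T] refutes=False
  v=010: Γ:[((p2 → p2) ∧ p1)=T] Δ:[(p2 ∧ p2)=F] refutes=True  ← countermodel

Result: NO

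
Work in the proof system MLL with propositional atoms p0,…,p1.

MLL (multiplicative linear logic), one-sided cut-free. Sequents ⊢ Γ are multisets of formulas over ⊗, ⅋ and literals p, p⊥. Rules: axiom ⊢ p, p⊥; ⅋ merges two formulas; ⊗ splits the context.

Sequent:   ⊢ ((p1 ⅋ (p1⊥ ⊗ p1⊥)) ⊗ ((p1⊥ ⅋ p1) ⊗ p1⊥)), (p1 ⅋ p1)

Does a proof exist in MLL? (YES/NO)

Derivation (root first):
[⅋]  ⊢ ((p1 ⅋ (p1⊥ ⊗ p1⊥)) ⊗ ((p1⊥ ⅋ p1) ⊗ p1⊥)), (p1 ⅋ p1)
  [⊗]  ⊢ p1, p1, ((p1 ⅋ (p1⊥ ⊗ p1⊥)) ⊗ ((p1⊥ ⅋ p1) ⊗ p1⊥))
    [⅋]  ⊢ p1, (p1 ⅋ (p1⊥ ⊗ p1⊥))
      [⊗]  ⊢ p1, p1, (p1⊥ ⊗ p1⊥)
        [Ax]  ⊢ p1, p1⊥
        [Ax]  ⊢ p1, p1⊥
    [⊗]  ⊢ p1, ((p1⊥ ⅋ p1) ⊗ p1⊥)
      [⅋]  ⊢ (p1⊥ ⅋ p1)
        [Ax]  ⊢ p1, p1⊥
      [Ax]  ⊢ p1, p1⊥

Result: YES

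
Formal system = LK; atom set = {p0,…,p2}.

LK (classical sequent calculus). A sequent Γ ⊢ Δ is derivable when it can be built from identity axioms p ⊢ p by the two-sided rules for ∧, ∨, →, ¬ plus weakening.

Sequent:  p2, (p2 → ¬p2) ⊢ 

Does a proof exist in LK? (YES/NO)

Proof tree:
[→L] p2, (p2 → ¬p2) ⊢ 
  [Ax] p2 ⊢ p2
  [¬L] p2, ¬p2 ⊢ 
    [Ax] p2 ⊢ p2

Result: YES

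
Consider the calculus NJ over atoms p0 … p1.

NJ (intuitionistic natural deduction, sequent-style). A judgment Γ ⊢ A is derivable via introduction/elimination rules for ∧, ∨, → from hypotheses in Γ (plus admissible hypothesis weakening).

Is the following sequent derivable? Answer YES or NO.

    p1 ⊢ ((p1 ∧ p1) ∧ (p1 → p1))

Derivation trace:
[∧I] p1 ⊢ ((p1 ∧ p1) ∧ (p1 → p1))
  [∧I] p1 ⊢ (p1 ∧ p1)
    [Ax] p1 ⊢ p1
    [Ax] p1 ⊢ p1
  [→I]  ⊢ (p1 → p1)
    [Ax] p1 ⊢ p1

Result: YES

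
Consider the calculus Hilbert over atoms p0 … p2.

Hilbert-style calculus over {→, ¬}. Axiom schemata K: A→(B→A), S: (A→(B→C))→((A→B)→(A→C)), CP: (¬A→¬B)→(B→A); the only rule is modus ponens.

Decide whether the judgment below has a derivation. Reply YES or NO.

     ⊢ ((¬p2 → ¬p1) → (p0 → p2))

Truth-table refutation:
  v=000: Γ:[] Δ:[((¬p2 → ¬p1) → (p0 → p2))=T] refutes=False
  v=001: Γ:[] Δ:[((¬p2 → ¬p1) → (p0 → p2))=T] refutes=False
  v=010: Γ:[] Δ:[((¬p2 → ¬p1) → (p0 → p2))=T] refutes=False
  v=011: Γ:[] Δ:[((¬p2 → ¬p1) → (p0 → p2))=T] refutes=False
  v=100: Γ:[] Δ:[((¬p2 → ¬p1) → (p0 → p2))=F] refutes=True  ← countermodel

Result: NO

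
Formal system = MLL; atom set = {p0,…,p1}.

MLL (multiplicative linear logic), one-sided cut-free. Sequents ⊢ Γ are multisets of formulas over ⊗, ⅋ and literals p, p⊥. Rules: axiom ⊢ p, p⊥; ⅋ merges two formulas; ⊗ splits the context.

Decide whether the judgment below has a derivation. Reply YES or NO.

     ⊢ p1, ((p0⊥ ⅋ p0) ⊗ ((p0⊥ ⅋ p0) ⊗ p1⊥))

Derivation (root first):
[⊗]  ⊢ p1, ((p0⊥ ⅋ p0) ⊗ ((p0⊥ ⅋ p0) ⊗ p1⊥))
  [⅋]  ⊢ (p0⊥ ⅋ p0)
    [Ax]  ⊢ p0, p0⊥
  [⊗]  ⊢ p1, ((p0⊥ ⅋ p0) ⊗ p1⊥)
    [⅋]  ⊢ (p0⊥ ⅋ p0)
      [Ax]  ⊢ p0, p0⊥
    [Ax]  ⊢ p1, p1⊥

Result: YES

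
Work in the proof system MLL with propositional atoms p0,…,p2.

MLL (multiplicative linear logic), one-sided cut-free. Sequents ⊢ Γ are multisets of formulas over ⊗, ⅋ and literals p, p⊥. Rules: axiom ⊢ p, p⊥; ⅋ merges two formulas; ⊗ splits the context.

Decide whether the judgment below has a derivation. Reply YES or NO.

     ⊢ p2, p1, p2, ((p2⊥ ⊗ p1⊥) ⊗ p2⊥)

Derivation (root first):
[⊗]  ⊢ p2, p1, p2, ((p2⊥ ⊗ p1⊥) ⊗ p2⊥)
  [⊗]  ⊢ p2, p1, (p2⊥ ⊗ p1⊥)
    [Ax]  ⊢ p2, p2⊥
    [Ax]  ⊢ p1, p1⊥
  [Ax]  ⊢ p2, p2⊥

Result: YES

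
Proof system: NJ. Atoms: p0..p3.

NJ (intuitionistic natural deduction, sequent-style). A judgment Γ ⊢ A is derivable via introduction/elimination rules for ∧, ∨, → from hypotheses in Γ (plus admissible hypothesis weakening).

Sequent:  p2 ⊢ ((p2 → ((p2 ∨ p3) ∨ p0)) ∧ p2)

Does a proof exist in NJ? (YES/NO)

Derivation trace:
[∧I] p2 ⊢ ((p2 → ((p2 ∨ p3) ∨ p0)) ∧ p2)
  [→I]  ⊢ (p2 → ((p2 ∨ p3) ∨ p0))
    [∨I₁] p2 ⊢ ((p2 ∨ p3) ∨ p0)
      [∨I₁] p2 ⊢ (p2 ∨ p3)
        [Ax] p2 ⊢ p2
  [Ax] p2 ⊢ p2

Result: YES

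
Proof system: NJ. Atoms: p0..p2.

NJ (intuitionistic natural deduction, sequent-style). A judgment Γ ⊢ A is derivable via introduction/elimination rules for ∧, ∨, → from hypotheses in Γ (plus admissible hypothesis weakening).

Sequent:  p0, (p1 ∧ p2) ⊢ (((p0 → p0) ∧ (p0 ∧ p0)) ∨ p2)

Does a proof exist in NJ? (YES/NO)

Derivation (root first):
[∨I₁] p0, (p1 ∧ p2) ⊢ (((p0 → p0) ∧ (p0 ∧ p0)) ∨ p2)
  [∧I] p0, (p1 ∧ p2) ⊢ ((p0 → p0) ∧ (p0 ∧ p0))
    [→I]  ⊢ (p0 → p0)
      [Ax] p0 ⊢ p0
    [∧I] (p1 ∧ p2), p0 ⊢ (p0 ∧ p0)
      [Wk] p0, (p1 ∧ p2) ⊢ p0
        [Ax] p0 ⊢ p0
      [Ax] p0 ⊢ p0

Result: YES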